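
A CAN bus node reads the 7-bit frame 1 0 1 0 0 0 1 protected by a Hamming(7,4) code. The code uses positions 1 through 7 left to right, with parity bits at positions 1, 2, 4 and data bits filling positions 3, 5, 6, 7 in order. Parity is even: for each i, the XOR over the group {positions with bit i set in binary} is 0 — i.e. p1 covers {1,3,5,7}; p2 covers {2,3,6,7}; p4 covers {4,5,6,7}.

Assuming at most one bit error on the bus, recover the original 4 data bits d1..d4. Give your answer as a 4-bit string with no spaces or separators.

1101

s1 (pos 1,3,5,7): 1⊕1⊕0⊕1 = 1
s2 (pos 2,3,6,7): 0⊕1⊕0⊕1 = 0
s4 (pos 4,5,6,7): 0⊕0⊕0⊕1 = 1
Syndrome s4…s1 = 101 → error at position 5.
Flip position 5: 1010001 → 1010101
Read data bits from positions 3,5,6,7: 1101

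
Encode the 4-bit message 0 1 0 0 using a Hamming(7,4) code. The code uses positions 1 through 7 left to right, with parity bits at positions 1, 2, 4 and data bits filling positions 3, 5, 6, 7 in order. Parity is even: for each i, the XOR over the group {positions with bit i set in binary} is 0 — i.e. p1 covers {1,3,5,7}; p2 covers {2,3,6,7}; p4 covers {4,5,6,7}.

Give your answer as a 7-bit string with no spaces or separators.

1001100

Place data at non-parity positions: p1 p2 0 p4 1 0 0
p1 (pos 1,3,5,7): XOR of data positions = 0⊕1⊕0 = 1
p2 (pos 2,3,6,7): XOR of data positions = 0⊕0⊕0 = 0
p4 (pos 4,5,6,7): XOR of data positions = 1⊕0⊕0 = 1
Codeword: 1001100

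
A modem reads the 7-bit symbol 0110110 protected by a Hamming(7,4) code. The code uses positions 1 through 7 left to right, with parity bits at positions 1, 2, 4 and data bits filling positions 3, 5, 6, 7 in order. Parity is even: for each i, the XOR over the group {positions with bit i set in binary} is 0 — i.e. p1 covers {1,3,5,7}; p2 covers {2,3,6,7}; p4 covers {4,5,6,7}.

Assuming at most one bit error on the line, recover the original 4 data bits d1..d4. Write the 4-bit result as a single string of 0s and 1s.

1110

s1 (pos 1,3,5,7): 0⊕1⊕1⊕0 = 0
s2 (pos 2,3,6,7): 1⊕1⊕1⊕0 = 1
s4 (pos 4,5,6,7): 0⊕1⊕1⊕0 = 0
Syndrome s4…s1 = 010 → error at position 2.
Flip position 2: 0110110 → 0010110
Read data bits from positions 3,5,6,7: 1110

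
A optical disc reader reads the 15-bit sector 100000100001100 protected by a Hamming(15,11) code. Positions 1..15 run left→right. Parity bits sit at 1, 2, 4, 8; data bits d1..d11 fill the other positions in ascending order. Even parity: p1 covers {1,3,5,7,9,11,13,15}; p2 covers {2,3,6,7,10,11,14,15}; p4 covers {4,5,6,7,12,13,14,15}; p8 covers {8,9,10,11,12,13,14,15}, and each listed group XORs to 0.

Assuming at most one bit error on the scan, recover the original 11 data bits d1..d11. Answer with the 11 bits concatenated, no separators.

00000001100

s1 (pos 1,3,5,7,9,11,13,15): 1⊕0⊕0⊕1⊕0⊕0⊕1⊕0 = 1
s2 (pos 2,3,6,7,10,11,14,15): 0⊕0⊕0⊕1⊕0⊕0⊕0⊕0 = 1
s4 (pos 4,5,6,7,12,13,14,15): 0⊕0⊕0⊕1⊕1⊕1⊕0⊕0 = 1
s8 (pos 8,9,10,11,12,13,14,15): 0⊕0⊕0⊕0⊕1⊕1⊕0⊕0 = 0
Syndrome s8…s1 = 0111 → error at position 7.
Flip position 7: 100000100001100 → 100000000001100
Read data bits from positions 3,5,6,7,9,10,11,12,13,14,15: 00000001100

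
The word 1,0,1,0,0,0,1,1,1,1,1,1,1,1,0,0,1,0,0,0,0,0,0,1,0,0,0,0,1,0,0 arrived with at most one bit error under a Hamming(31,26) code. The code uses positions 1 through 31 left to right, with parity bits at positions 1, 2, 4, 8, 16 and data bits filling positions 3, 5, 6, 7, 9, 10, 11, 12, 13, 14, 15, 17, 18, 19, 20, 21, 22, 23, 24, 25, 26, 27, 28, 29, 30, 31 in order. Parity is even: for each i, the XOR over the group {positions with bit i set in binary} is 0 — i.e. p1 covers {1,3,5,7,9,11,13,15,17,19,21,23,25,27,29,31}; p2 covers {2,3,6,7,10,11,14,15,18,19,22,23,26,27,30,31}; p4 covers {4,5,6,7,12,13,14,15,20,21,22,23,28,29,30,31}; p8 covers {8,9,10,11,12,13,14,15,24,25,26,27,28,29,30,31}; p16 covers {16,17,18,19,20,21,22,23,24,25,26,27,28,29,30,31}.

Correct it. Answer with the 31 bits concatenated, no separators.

1010001111111100100000010000110

s1 (pos 1,3,5,7,9,11,13,15,17,19,21,23,25,27,29,31): 1⊕1⊕0⊕1⊕1⊕1⊕1⊕0⊕1⊕0⊕0⊕0⊕0⊕0⊕1⊕0 = 0
s2 (pos 2,3,6,7,10,11,14,15,18,19,22,23,26,27,30,31): 0⊕1⊕0⊕1⊕1⊕1⊕1⊕0⊕0⊕0⊕0⊕0⊕0⊕0⊕0⊕0 = 1
s4 (pos 4,5,6,7,12,13,14,15,20,21,22,23,28,29,30,31): 0⊕0⊕0⊕1⊕1⊕1⊕1⊕0⊕0⊕0⊕0⊕0⊕0⊕1⊕0⊕0 = 1
s8 (pos 8,9,10,11,12,13,14,15,24,25,26,27,28,29,30,31): 1⊕1⊕1⊕1⊕1⊕1⊕1⊕0⊕1⊕0⊕0⊕0⊕0⊕1⊕0⊕0 = 1
s16 (pos 16,17,18,19,20,21,22,23,24,25,26,27,28,29,30,31): 0⊕1⊕0⊕0⊕0⊕0⊕0⊕0⊕1⊕0⊕0⊕0⊕0⊕1⊕0⊕0 = 1
Syndrome s16…s1 = 11110 → error at position 30.
Flip position 30: 1010001111111100100000010000100 → 1010001111111100100000010000110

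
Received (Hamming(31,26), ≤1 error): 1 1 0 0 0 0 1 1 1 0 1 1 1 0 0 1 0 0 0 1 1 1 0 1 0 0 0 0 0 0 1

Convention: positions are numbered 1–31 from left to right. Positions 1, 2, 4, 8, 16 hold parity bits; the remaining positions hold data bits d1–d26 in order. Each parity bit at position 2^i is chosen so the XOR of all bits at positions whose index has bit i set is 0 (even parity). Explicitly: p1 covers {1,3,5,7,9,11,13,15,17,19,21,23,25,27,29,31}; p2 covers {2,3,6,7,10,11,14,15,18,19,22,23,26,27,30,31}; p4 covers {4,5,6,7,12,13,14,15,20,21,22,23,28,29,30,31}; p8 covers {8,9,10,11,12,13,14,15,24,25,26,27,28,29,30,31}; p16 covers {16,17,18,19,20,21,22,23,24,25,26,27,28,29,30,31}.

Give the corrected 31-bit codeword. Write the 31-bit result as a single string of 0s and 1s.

s1 (pos 1,3,5,7,9,11,13,15,17,19,21,23,25,27,29,31): 1⊕0⊕0⊕1⊕1⊕1⊕1⊕0⊕0⊕0⊕1⊕0⊕0⊕0⊕0⊕1 = 1
s2 (pos 2,3,6,7,10,11,14,15,18,19,22,23,26,27,30,31): 1⊕0⊕0⊕1⊕0⊕1⊕0⊕0⊕0⊕0⊕1⊕0⊕0⊕0⊕0⊕1 = 1
s4 (pos 4,5,6,7,12,13,14,15,20,21,22,23,28,29,30,31): 0⊕0⊕0⊕1⊕1⊕1⊕0⊕0⊕1⊕1⊕1⊕0⊕0⊕0⊕0⊕1 = 1
s8 (pos 8,9,10,11,12,13,14,15,24,25,26,27,28,29,30,31): 1⊕1⊕0⊕1⊕1⊕1⊕0⊕0⊕1⊕0⊕0⊕0⊕0⊕0⊕0⊕1 = 1
s16 (pos 16,17,18,19,20,21,22,23,24,25,26,27,28,29,30,31): 1⊕0⊕0⊕0⊕1⊕1⊕1⊕0⊕1⊕0⊕0⊕0⊕0⊕0⊕0⊕1 = 0
Syndrome s16…s1 = 01111 → error at position 15.
Flip position 15: 1100001110111001000111010000001 → 1100001110111011000111010000001

1100001110111011000111010000001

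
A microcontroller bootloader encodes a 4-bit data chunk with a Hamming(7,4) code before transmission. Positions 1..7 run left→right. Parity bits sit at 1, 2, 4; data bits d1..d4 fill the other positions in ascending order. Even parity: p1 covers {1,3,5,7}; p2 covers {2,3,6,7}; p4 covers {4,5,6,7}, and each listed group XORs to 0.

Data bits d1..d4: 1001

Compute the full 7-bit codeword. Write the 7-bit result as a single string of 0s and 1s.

0011001

Place data at non-parity positions: p1 p2 1 p4 0 0 1
p1 (pos 1,3,5,7): XOR of data positions = 1⊕0⊕1 = 0
p2 (pos 2,3,6,7): XOR of data positions = 1⊕0⊕1 = 0
p4 (pos 4,5,6,7): XOR of data positions = 0⊕0⊕1 = 1
Codeword: 0011001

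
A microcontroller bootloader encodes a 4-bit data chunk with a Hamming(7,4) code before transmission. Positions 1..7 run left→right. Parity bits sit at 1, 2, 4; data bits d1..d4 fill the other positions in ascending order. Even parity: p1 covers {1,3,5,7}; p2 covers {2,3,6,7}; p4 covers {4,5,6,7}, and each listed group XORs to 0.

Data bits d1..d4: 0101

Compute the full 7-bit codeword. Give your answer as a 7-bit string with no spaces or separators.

0100101

Place data at non-parity positions: p1 p2 0 p4 1 0 1
p1 (pos 1,3,5,7): XOR of data positions = 0⊕1⊕1 = 0
p2 (pos 2,3,6,7): XOR of data positions = 0⊕0⊕1 = 1
p4 (pos 4,5,6,7): XOR of data positions = 1⊕0⊕1 = 0
Codeword: 0100101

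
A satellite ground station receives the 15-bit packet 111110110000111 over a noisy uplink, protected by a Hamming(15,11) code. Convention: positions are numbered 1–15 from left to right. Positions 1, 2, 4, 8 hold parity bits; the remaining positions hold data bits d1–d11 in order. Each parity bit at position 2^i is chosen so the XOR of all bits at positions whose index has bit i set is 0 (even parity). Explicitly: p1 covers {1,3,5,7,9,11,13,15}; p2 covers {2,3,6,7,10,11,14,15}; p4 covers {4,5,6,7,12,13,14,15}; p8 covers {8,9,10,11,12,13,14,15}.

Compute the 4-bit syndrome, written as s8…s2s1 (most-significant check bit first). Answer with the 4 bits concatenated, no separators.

s1 (pos 1,3,5,7,9,11,13,15): 1⊕1⊕1⊕1⊕0⊕0⊕1⊕1 = 0
s2 (pos 2,3,6,7,10,11,14,15): 1⊕1⊕0⊕1⊕0⊕0⊕1⊕1 = 1
s4 (pos 4,5,6,7,12,13,14,15): 1⊕1⊕0⊕1⊕0⊕1⊕1⊕1 = 0
s8 (pos 8,9,10,11,12,13,14,15): 1⊕0⊕0⊕0⊕0⊕1⊕1⊕1 = 0
Syndrome s8…s1 = 0010 → error at position 2.

0010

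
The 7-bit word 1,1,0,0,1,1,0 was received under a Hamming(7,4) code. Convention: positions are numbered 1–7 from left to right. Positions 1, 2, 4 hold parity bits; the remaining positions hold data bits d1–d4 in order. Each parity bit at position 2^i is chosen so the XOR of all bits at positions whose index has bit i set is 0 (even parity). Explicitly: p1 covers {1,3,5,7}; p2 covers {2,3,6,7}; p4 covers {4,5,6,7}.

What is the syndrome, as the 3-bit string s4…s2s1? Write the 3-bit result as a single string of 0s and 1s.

s1 (pos 1,3,5,7): 1⊕0⊕1⊕0 = 0
s2 (pos 2,3,6,7): 1⊕0⊕1⊕0 = 0
s4 (pos 4,5,6,7): 0⊕1⊕1⊕0 = 0
Syndrome s4…s1 = 000 → no error.

000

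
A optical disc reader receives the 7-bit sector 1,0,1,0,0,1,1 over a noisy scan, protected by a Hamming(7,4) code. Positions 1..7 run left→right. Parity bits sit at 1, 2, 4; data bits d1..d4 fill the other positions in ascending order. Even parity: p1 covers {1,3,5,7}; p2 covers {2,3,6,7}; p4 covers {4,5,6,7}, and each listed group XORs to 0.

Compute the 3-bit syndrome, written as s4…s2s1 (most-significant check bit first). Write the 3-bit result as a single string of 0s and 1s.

011

s1 (pos 1,3,5,7): 1⊕1⊕0⊕1 = 1
s2 (pos 2,3,6,7): 0⊕1⊕1⊕1 = 1
s4 (pos 4,5,6,7): 0⊕0⊕1⊕1 = 0
Syndrome s4…s1 = 011 → error at position 3.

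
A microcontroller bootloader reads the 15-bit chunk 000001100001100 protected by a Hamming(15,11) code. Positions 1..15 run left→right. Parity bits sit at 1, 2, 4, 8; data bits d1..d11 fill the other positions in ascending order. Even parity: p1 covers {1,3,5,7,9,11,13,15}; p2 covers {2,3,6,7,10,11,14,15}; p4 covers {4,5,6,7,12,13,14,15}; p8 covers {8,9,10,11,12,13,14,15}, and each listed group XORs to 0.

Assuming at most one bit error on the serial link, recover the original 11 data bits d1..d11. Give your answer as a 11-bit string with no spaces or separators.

s1 (pos 1,3,5,7,9,11,13,15): 0⊕0⊕0⊕1⊕0⊕0⊕1⊕0 = 0
s2 (pos 2,3,6,7,10,11,14,15): 0⊕0⊕1⊕1⊕0⊕0⊕0⊕0 = 0
s4 (pos 4,5,6,7,12,13,14,15): 0⊕0⊕1⊕1⊕1⊕1⊕0⊕0 = 0
s8 (pos 8,9,10,11,12,13,14,15): 0⊕0⊕0⊕0⊕1⊕1⊕0⊕0 = 0
Syndrome s8…s1 = 0000 → no error.
Read data bits from positions 3,5,6,7,9,10,11,12,13,14,15: 00110001100

00110001100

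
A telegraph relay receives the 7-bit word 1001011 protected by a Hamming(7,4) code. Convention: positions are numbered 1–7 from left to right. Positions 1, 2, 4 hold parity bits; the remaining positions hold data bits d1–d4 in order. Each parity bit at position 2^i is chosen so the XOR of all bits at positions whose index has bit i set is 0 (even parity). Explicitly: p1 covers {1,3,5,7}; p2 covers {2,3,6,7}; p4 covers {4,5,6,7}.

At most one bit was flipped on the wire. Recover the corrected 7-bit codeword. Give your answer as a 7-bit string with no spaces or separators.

s1 (pos 1,3,5,7): 1⊕0⊕0⊕1 = 0
s2 (pos 2,3,6,7): 0⊕0⊕1⊕1 = 0
s4 (pos 4,5,6,7): 1⊕0⊕1⊕1 = 1
Syndrome s4…s1 = 100 → error at position 4.
Flip position 4: 1001011 → 1000011

1000011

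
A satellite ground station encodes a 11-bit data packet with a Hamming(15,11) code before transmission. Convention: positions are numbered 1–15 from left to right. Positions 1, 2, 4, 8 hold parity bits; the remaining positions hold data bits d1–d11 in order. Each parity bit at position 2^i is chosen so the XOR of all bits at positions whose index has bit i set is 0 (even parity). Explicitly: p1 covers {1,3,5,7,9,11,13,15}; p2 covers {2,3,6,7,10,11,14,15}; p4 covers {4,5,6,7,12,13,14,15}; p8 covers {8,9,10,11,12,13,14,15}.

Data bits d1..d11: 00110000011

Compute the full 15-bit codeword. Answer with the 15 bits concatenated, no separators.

000001100000011

Place data at non-parity positions: p1 p2 0 p4 0 1 1 p8 0 0 0 0 0 1 1
p1 (pos 1,3,5,7,9,11,13,15): XOR of data positions = 0⊕0⊕1⊕0⊕0⊕0⊕1 = 0
p2 (pos 2,3,6,7,10,11,14,15): XOR of data positions = 0⊕1⊕1⊕0⊕0⊕1⊕1 = 0
p4 (pos 4,5,6,7,12,13,14,15): XOR of data positions = 0⊕1⊕1⊕0⊕0⊕1⊕1 = 0
p8 (pos 8,9,10,11,12,13,14,15): XOR of data positions = 0⊕0⊕0⊕0⊕0⊕1⊕1 = 0
Codeword: 000001100000011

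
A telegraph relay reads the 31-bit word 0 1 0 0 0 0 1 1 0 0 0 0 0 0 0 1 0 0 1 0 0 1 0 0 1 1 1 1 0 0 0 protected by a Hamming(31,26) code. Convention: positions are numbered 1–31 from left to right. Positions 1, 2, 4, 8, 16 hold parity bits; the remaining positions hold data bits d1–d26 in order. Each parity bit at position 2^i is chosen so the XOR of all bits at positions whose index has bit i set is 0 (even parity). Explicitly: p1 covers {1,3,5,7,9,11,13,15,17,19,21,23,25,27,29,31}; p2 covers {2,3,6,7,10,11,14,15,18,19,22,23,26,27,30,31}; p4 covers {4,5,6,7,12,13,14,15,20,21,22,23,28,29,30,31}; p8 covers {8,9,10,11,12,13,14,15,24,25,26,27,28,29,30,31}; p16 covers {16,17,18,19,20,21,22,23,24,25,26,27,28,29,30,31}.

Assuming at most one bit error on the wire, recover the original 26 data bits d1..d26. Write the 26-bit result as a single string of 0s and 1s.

s1 (pos 1,3,5,7,9,11,13,15,17,19,21,23,25,27,29,31): 0⊕0⊕0⊕1⊕0⊕0⊕0⊕0⊕0⊕1⊕0⊕0⊕1⊕1⊕0⊕0 = 0
s2 (pos 2,3,6,7,10,11,14,15,18,19,22,23,26,27,30,31): 1⊕0⊕0⊕1⊕0⊕0⊕0⊕0⊕0⊕1⊕1⊕0⊕1⊕1⊕0⊕0 = 0
s4 (pos 4,5,6,7,12,13,14,15,20,21,22,23,28,29,30,31): 0⊕0⊕0⊕1⊕0⊕0⊕0⊕0⊕0⊕0⊕1⊕0⊕1⊕0⊕0⊕0 = 1
s8 (pos 8,9,10,11,12,13,14,15,24,25,26,27,28,29,30,31): 1⊕0⊕0⊕0⊕0⊕0⊕0⊕0⊕0⊕1⊕1⊕1⊕1⊕0⊕0⊕0 = 1
s16 (pos 16,17,18,19,20,21,22,23,24,25,26,27,28,29,30,31): 1⊕0⊕0⊕1⊕0⊕0⊕1⊕0⊕0⊕1⊕1⊕1⊕1⊕0⊕0⊕0 = 1
Syndrome s16…s1 = 11100 → error at position 28.
Flip position 28: 0100001100000001001001001111000 → 0100001100000001001001001110000
Read data bits from positions 3,5,6,7,9,10,11,12,13,14,15,17,18,19,20,21,22,23,24,25,26,27,28,29,30,31: 00010000000001001001110000

00010000000001001001110000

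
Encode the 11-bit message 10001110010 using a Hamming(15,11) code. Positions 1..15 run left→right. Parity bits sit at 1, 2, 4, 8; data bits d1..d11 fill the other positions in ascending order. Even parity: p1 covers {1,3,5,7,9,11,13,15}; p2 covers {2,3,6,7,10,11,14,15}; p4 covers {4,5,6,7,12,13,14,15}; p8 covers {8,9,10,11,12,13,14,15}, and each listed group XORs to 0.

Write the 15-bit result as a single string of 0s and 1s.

101100001110010

Place data at non-parity positions: p1 p2 1 p4 0 0 0 p8 1 1 1 0 0 1 0
p1 (pos 1,3,5,7,9,11,13,15): XOR of data positions = 1⊕0⊕0⊕1⊕1⊕0⊕0 = 1
p2 (pos 2,3,6,7,10,11,14,15): XOR of data positions = 1⊕0⊕0⊕1⊕1⊕1⊕0 = 0
p4 (pos 4,5,6,7,12,13,14,15): XOR of data positions = 0⊕0⊕0⊕0⊕0⊕1⊕0 = 1
p8 (pos 8,9,10,11,12,13,14,15): XOR of data positions = 1⊕1⊕1⊕0⊕0⊕1⊕0 = 0
Codeword: 101100001110010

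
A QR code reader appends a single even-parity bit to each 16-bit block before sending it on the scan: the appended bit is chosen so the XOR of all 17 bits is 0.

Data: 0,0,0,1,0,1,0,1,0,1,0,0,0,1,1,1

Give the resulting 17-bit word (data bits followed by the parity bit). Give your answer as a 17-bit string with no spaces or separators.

XOR of the 16 data bits: 0⊕0⊕0⊕1⊕0⊕1⊕0⊕1⊕0⊕1⊕0⊕0⊕0⊕1⊕1⊕1 = 1
Parity bit = 1 (so all 17 bits XOR to 0).

00010101010001111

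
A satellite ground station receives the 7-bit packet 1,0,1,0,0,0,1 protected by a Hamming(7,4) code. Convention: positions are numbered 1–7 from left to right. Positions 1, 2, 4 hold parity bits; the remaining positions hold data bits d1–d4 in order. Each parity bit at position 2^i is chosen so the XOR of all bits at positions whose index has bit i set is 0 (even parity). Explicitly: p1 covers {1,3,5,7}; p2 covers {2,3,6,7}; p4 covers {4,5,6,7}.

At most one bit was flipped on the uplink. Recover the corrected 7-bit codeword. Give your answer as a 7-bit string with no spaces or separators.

s1 (pos 1,3,5,7): 1⊕1⊕0⊕1 = 1
s2 (pos 2,3,6,7): 0⊕1⊕0⊕1 = 0
s4 (pos 4,5,6,7): 0⊕0⊕0⊕1 = 1
Syndrome s4…s1 = 101 → error at position 5.
Flip position 5: 1010001 → 1010101

1010101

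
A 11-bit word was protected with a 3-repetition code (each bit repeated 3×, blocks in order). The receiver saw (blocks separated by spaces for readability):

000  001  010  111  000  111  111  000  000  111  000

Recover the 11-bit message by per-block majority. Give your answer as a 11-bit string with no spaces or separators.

Block 1 (000): 0 ones → 0
Block 2 (001): 1 one → 0
Block 3 (010): 1 one → 0
Block 4 (111): 3 ones → 1
Block 5 (000): 0 ones → 0
Block 6 (111): 3 ones → 1
Block 7 (111): 3 ones → 1
Block 8 (000): 0 ones → 0
Block 9 (000): 0 ones → 0
Block 10 (111): 3 ones → 1
Block 11 (000): 0 ones → 0

00010110010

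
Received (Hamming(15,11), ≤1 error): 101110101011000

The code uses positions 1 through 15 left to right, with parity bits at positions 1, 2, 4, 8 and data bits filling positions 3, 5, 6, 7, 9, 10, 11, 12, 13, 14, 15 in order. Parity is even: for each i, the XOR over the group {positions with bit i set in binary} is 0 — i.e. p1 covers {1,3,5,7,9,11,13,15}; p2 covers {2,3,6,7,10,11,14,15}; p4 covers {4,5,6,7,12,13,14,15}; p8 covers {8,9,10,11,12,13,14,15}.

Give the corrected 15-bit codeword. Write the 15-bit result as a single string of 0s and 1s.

s1 (pos 1,3,5,7,9,11,13,15): 1⊕1⊕1⊕1⊕1⊕1⊕0⊕0 = 0
s2 (pos 2,3,6,7,10,11,14,15): 0⊕1⊕0⊕1⊕0⊕1⊕0⊕0 = 1
s4 (pos 4,5,6,7,12,13,14,15): 1⊕1⊕0⊕1⊕1⊕0⊕0⊕0 = 0
s8 (pos 8,9,10,11,12,13,14,15): 0⊕1⊕0⊕1⊕1⊕0⊕0⊕0 = 1
Syndrome s8…s1 = 1010 → error at position 10.
Flip position 10: 101110101011000 → 101110101111000

101110101111000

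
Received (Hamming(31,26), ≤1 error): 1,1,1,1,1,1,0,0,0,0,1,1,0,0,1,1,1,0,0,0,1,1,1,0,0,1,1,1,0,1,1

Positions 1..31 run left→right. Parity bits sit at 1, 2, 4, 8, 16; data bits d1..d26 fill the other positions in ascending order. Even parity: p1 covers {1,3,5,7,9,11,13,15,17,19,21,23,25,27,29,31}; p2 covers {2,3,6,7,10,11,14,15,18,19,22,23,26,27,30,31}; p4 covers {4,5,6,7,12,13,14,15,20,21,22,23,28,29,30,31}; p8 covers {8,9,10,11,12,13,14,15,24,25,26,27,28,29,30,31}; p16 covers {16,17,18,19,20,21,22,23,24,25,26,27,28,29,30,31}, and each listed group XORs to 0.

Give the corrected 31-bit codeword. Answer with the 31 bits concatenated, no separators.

1111100000110011100011100111011

s1 (pos 1,3,5,7,9,11,13,15,17,19,21,23,25,27,29,31): 1⊕1⊕1⊕0⊕0⊕1⊕0⊕1⊕1⊕0⊕1⊕1⊕0⊕1⊕0⊕1 = 0
s2 (pos 2,3,6,7,10,11,14,15,18,19,22,23,26,27,30,31): 1⊕1⊕1⊕0⊕0⊕1⊕0⊕1⊕0⊕0⊕1⊕1⊕1⊕1⊕1⊕1 = 1
s4 (pos 4,5,6,7,12,13,14,15,20,21,22,23,28,29,30,31): 1⊕1⊕1⊕0⊕1⊕0⊕0⊕1⊕0⊕1⊕1⊕1⊕1⊕0⊕1⊕1 = 1
s8 (pos 8,9,10,11,12,13,14,15,24,25,26,27,28,29,30,31): 0⊕0⊕0⊕1⊕1⊕0⊕0⊕1⊕0⊕0⊕1⊕1⊕1⊕0⊕1⊕1 = 0
s16 (pos 16,17,18,19,20,21,22,23,24,25,26,27,28,29,30,31): 1⊕1⊕0⊕0⊕0⊕1⊕1⊕1⊕0⊕0⊕1⊕1⊕1⊕0⊕1⊕1 = 0
Syndrome s16…s1 = 00110 → error at position 6.
Flip position 6: 1111110000110011100011100111011 → 1111100000110011100011100111011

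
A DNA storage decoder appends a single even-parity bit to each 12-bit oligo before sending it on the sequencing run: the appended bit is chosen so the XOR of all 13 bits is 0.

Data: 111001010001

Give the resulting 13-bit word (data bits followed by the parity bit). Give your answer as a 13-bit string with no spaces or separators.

1110010100010

XOR of the 12 data bits: 1⊕1⊕1⊕0⊕0⊕1⊕0⊕1⊕0⊕0⊕0⊕1 = 0
Parity bit = 0 (so all 13 bits XOR to 0).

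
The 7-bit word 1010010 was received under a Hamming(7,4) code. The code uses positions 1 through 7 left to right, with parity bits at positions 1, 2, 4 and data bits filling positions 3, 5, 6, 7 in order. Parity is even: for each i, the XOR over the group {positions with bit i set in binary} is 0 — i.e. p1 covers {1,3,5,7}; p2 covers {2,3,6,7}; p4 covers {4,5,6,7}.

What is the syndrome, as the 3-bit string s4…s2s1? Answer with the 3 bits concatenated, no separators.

s1 (pos 1,3,5,7): 1⊕1⊕0⊕0 = 0
s2 (pos 2,3,6,7): 0⊕1⊕1⊕0 = 0
s4 (pos 4,5,6,7): 0⊕0⊕1⊕0 = 1
Syndrome s4…s1 = 100 → error at position 4.

100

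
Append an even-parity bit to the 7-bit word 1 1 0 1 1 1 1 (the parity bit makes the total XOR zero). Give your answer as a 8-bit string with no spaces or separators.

11011110

XOR of the 7 data bits: 1⊕1⊕0⊕1⊕1⊕1⊕1 = 0
Parity bit = 0 (so all 8 bits XOR to 0).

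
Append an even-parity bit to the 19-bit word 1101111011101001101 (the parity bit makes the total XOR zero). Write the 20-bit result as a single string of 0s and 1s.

XOR of the 19 data bits: 1⊕1⊕0⊕1⊕1⊕1⊕1⊕0⊕1⊕1⊕1⊕0⊕1⊕0⊕0⊕1⊕1⊕0⊕1 = 1
Parity bit = 1 (so all 20 bits XOR to 0).

11011110111010011011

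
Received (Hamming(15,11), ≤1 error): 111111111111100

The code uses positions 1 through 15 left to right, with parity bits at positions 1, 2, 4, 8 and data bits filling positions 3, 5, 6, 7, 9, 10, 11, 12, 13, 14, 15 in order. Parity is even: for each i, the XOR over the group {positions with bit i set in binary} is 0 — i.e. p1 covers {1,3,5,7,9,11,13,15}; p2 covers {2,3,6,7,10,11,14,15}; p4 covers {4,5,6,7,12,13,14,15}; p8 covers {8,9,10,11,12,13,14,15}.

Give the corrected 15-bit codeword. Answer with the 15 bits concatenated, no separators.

s1 (pos 1,3,5,7,9,11,13,15): 1⊕1⊕1⊕1⊕1⊕1⊕1⊕0 = 1
s2 (pos 2,3,6,7,10,11,14,15): 1⊕1⊕1⊕1⊕1⊕1⊕0⊕0 = 0
s4 (pos 4,5,6,7,12,13,14,15): 1⊕1⊕1⊕1⊕1⊕1⊕0⊕0 = 0
s8 (pos 8,9,10,11,12,13,14,15): 1⊕1⊕1⊕1⊕1⊕1⊕0⊕0 = 0
Syndrome s8…s1 = 0001 → error at position 1.
Flip position 1: 111111111111100 → 011111111111100

011111111111100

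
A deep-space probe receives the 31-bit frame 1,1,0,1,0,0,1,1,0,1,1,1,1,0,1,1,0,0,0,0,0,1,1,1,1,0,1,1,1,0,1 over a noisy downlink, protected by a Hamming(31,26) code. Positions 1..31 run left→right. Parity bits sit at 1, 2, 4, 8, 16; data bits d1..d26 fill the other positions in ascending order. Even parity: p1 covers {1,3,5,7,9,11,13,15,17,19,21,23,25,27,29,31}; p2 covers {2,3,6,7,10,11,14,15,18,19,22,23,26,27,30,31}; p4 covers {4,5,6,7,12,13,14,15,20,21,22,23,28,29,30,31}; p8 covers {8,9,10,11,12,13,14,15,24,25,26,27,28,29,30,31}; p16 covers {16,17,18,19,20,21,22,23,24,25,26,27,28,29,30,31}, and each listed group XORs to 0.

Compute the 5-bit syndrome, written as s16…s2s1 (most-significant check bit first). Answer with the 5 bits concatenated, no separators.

s1 (pos 1,3,5,7,9,11,13,15,17,19,21,23,25,27,29,31): 1⊕0⊕0⊕1⊕0⊕1⊕1⊕1⊕0⊕0⊕0⊕1⊕1⊕1⊕1⊕1 = 0
s2 (pos 2,3,6,7,10,11,14,15,18,19,22,23,26,27,30,31): 1⊕0⊕0⊕1⊕1⊕1⊕0⊕1⊕0⊕0⊕1⊕1⊕0⊕1⊕0⊕1 = 1
s4 (pos 4,5,6,7,12,13,14,15,20,21,22,23,28,29,30,31): 1⊕0⊕0⊕1⊕1⊕1⊕0⊕1⊕0⊕0⊕1⊕1⊕1⊕1⊕0⊕1 = 0
s8 (pos 8,9,10,11,12,13,14,15,24,25,26,27,28,29,30,31): 1⊕0⊕1⊕1⊕1⊕1⊕0⊕1⊕1⊕1⊕0⊕1⊕1⊕1⊕0⊕1 = 0
s16 (pos 16,17,18,19,20,21,22,23,24,25,26,27,28,29,30,31): 1⊕0⊕0⊕0⊕0⊕0⊕1⊕1⊕1⊕1⊕0⊕1⊕1⊕1⊕0⊕1 = 1
Syndrome s16…s1 = 10010 → error at position 18.

10010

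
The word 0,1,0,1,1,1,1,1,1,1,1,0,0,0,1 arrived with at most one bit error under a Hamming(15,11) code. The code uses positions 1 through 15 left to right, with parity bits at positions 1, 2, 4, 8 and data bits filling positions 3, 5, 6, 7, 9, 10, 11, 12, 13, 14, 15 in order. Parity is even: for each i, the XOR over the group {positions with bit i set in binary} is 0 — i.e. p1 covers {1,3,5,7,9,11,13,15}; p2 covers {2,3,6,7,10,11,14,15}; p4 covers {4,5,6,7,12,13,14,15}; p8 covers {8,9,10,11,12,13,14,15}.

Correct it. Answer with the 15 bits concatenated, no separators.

s1 (pos 1,3,5,7,9,11,13,15): 0⊕0⊕1⊕1⊕1⊕1⊕0⊕1 = 1
s2 (pos 2,3,6,7,10,11,14,15): 1⊕0⊕1⊕1⊕1⊕1⊕0⊕1 = 0
s4 (pos 4,5,6,7,12,13,14,15): 1⊕1⊕1⊕1⊕0⊕0⊕0⊕1 = 1
s8 (pos 8,9,10,11,12,13,14,15): 1⊕1⊕1⊕1⊕0⊕0⊕0⊕1 = 1
Syndrome s8…s1 = 1101 → error at position 13.
Flip position 13: 010111111110001 → 010111111110101

010111111110101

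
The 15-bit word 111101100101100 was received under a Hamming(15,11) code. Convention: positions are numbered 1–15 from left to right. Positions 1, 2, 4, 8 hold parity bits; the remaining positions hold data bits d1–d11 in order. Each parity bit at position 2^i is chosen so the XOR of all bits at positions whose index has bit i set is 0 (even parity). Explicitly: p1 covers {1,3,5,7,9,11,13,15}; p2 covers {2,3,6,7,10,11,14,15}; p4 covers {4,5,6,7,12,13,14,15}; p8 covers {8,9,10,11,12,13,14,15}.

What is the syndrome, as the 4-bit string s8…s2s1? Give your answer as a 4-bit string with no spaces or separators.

1110

s1 (pos 1,3,5,7,9,11,13,15): 1⊕1⊕0⊕1⊕0⊕0⊕1⊕0 = 0
s2 (pos 2,3,6,7,10,11,14,15): 1⊕1⊕1⊕1⊕1⊕0⊕0⊕0 = 1
s4 (pos 4,5,6,7,12,13,14,15): 1⊕0⊕1⊕1⊕1⊕1⊕0⊕0 = 1
s8 (pos 8,9,10,11,12,13,14,15): 0⊕0⊕1⊕0⊕1⊕1⊕0⊕0 = 1
Syndrome s8…s1 = 1110 → error at position 14.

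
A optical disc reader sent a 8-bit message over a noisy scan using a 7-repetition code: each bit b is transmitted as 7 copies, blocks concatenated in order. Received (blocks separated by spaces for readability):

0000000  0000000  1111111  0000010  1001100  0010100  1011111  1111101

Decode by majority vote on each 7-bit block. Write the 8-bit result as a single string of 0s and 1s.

Block 1 (0000000): 0 ones → 0
Block 2 (0000000): 0 ones → 0
Block 3 (1111111): 7 ones → 1
Block 4 (0000010): 1 one → 0
Block 5 (1001100): 3 ones → 0
Block 6 (0010100): 2 ones → 0
Block 7 (1011111): 6 ones → 1
Block 8 (1111101): 6 ones → 1

00100011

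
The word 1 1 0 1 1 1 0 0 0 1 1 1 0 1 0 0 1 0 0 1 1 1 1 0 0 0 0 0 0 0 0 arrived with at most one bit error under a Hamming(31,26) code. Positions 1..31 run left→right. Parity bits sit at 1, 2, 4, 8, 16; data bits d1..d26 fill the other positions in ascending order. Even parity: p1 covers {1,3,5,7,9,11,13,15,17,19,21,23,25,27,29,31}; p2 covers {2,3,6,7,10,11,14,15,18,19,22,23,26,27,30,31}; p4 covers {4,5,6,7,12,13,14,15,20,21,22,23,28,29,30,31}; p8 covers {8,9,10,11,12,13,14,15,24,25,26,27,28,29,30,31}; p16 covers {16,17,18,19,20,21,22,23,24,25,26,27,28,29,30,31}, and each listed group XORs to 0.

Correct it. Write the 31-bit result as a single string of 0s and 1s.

1101110001110100100110100000000

s1 (pos 1,3,5,7,9,11,13,15,17,19,21,23,25,27,29,31): 1⊕0⊕1⊕0⊕0⊕1⊕0⊕0⊕1⊕0⊕1⊕1⊕0⊕0⊕0⊕0 = 0
s2 (pos 2,3,6,7,10,11,14,15,18,19,22,23,26,27,30,31): 1⊕0⊕1⊕0⊕1⊕1⊕1⊕0⊕0⊕0⊕1⊕1⊕0⊕0⊕0⊕0 = 1
s4 (pos 4,5,6,7,12,13,14,15,20,21,22,23,28,29,30,31): 1⊕1⊕1⊕0⊕1⊕0⊕1⊕0⊕1⊕1⊕1⊕1⊕0⊕0⊕0⊕0 = 1
s8 (pos 8,9,10,11,12,13,14,15,24,25,26,27,28,29,30,31): 0⊕0⊕1⊕1⊕1⊕0⊕1⊕0⊕0⊕0⊕0⊕0⊕0⊕0⊕0⊕0 = 0
s16 (pos 16,17,18,19,20,21,22,23,24,25,26,27,28,29,30,31): 0⊕1⊕0⊕0⊕1⊕1⊕1⊕1⊕0⊕0⊕0⊕0⊕0⊕0⊕0⊕0 = 1
Syndrome s16…s1 = 10110 → error at position 22.
Flip position 22: 1101110001110100100111100000000 → 1101110001110100100110100000000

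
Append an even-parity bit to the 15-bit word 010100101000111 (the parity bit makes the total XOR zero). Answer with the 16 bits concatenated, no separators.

XOR of the 15 data bits: 0⊕1⊕0⊕1⊕0⊕0⊕1⊕0⊕1⊕0⊕0⊕0⊕1⊕1⊕1 = 1
Parity bit = 1 (so all 16 bits XOR to 0).

0101001010001111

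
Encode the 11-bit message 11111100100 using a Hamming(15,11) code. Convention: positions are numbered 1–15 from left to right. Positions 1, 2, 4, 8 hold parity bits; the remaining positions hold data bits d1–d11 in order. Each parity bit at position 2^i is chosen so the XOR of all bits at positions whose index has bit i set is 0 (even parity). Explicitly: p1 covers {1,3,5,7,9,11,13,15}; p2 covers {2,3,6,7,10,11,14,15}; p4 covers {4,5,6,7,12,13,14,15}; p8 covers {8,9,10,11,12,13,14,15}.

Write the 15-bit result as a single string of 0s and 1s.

Place data at non-parity positions: p1 p2 1 p4 1 1 1 p8 1 1 0 0 1 0 0
p1 (pos 1,3,5,7,9,11,13,15): XOR of data positions = 1⊕1⊕1⊕1⊕0⊕1⊕0 = 1
p2 (pos 2,3,6,7,10,11,14,15): XOR of data positions = 1⊕1⊕1⊕1⊕0⊕0⊕0 = 0
p4 (pos 4,5,6,7,12,13,14,15): XOR of data positions = 1⊕1⊕1⊕0⊕1⊕0⊕0 = 0
p8 (pos 8,9,10,11,12,13,14,15): XOR of data positions = 1⊕1⊕0⊕0⊕1⊕0⊕0 = 1
Codeword: 101011111100100

101011111100100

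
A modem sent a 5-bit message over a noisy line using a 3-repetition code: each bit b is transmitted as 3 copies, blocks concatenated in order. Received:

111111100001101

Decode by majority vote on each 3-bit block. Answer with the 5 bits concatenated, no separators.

11001

Block 1 (111): 3 ones → 1
Block 2 (111): 3 ones → 1
Block 3 (100): 1 one → 0
Block 4 (001): 1 one → 0
Block 5 (101): 2 ones → 1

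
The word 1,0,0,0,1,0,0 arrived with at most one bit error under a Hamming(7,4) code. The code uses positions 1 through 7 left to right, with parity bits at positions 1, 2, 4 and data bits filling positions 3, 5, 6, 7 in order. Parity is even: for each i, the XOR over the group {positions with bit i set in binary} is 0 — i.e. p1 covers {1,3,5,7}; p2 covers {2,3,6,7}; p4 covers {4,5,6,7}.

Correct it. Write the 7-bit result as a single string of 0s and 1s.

s1 (pos 1,3,5,7): 1⊕0⊕1⊕0 = 0
s2 (pos 2,3,6,7): 0⊕0⊕0⊕0 = 0
s4 (pos 4,5,6,7): 0⊕1⊕0⊕0 = 1
Syndrome s4…s1 = 100 → error at position 4.
Flip position 4: 1000100 → 1001100

1001100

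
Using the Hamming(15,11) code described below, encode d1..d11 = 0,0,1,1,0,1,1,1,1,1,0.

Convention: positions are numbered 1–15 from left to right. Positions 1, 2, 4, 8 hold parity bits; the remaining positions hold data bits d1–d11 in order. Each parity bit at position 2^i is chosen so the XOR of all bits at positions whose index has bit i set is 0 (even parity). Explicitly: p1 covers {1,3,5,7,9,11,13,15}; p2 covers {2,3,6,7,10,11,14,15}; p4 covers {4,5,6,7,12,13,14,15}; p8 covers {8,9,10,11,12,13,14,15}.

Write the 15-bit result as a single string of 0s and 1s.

Place data at non-parity positions: p1 p2 0 p4 0 1 1 p8 0 1 1 1 1 1 0
p1 (pos 1,3,5,7,9,11,13,15): XOR of data positions = 0⊕0⊕1⊕0⊕1⊕1⊕0 = 1
p2 (pos 2,3,6,7,10,11,14,15): XOR of data positions = 0⊕1⊕1⊕1⊕1⊕1⊕0 = 1
p4 (pos 4,5,6,7,12,13,14,15): XOR of data positions = 0⊕1⊕1⊕1⊕1⊕1⊕0 = 1
p8 (pos 8,9,10,11,12,13,14,15): XOR of data positions = 0⊕1⊕1⊕1⊕1⊕1⊕0 = 1
Codeword: 110101110111110

110101110111110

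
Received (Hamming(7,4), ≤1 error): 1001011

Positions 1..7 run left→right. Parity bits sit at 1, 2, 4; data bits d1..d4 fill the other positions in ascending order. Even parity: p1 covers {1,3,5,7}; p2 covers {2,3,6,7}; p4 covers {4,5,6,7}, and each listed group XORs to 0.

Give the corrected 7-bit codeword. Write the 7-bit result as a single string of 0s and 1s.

s1 (pos 1,3,5,7): 1⊕0⊕0⊕1 = 0
s2 (pos 2,3,6,7): 0⊕0⊕1⊕1 = 0
s4 (pos 4,5,6,7): 1⊕0⊕1⊕1 = 1
Syndrome s4…s1 = 100 → error at position 4.
Flip position 4: 1001011 → 1000011

1000011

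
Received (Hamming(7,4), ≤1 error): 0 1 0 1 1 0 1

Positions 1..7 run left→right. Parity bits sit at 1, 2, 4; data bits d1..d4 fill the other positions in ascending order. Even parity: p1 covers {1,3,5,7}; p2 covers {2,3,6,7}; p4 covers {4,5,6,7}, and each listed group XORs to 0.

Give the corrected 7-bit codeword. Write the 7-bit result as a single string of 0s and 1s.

s1 (pos 1,3,5,7): 0⊕0⊕1⊕1 = 0
s2 (pos 2,3,6,7): 1⊕0⊕0⊕1 = 0
s4 (pos 4,5,6,7): 1⊕1⊕0⊕1 = 1
Syndrome s4…s1 = 100 → error at position 4.
Flip position 4: 0101101 → 0100101

0100101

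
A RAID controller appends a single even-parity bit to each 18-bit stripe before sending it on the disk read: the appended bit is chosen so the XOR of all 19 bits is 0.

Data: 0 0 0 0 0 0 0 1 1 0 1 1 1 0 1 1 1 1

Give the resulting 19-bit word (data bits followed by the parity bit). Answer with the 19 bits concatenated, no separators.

XOR of the 18 data bits: 0⊕0⊕0⊕0⊕0⊕0⊕0⊕1⊕1⊕0⊕1⊕1⊕1⊕0⊕1⊕1⊕1⊕1 = 1
Parity bit = 1 (so all 19 bits XOR to 0).

0000000110111011111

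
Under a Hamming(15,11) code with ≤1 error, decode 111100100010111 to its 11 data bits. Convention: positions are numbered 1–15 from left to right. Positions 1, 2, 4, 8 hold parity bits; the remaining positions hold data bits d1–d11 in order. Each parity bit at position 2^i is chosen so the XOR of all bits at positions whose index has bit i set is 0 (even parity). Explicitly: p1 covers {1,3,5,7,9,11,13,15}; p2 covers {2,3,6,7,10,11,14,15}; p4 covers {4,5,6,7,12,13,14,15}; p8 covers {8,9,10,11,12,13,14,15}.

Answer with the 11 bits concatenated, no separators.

s1 (pos 1,3,5,7,9,11,13,15): 1⊕1⊕0⊕1⊕0⊕1⊕1⊕1 = 0
s2 (pos 2,3,6,7,10,11,14,15): 1⊕1⊕0⊕1⊕0⊕1⊕1⊕1 = 0
s4 (pos 4,5,6,7,12,13,14,15): 1⊕0⊕0⊕1⊕0⊕1⊕1⊕1 = 1
s8 (pos 8,9,10,11,12,13,14,15): 0⊕0⊕0⊕1⊕0⊕1⊕1⊕1 = 0
Syndrome s8…s1 = 0100 → error at position 4.
Flip position 4: 111100100010111 → 111000100010111
Read data bits from positions 3,5,6,7,9,10,11,12,13,14,15: 10010010111

10010010111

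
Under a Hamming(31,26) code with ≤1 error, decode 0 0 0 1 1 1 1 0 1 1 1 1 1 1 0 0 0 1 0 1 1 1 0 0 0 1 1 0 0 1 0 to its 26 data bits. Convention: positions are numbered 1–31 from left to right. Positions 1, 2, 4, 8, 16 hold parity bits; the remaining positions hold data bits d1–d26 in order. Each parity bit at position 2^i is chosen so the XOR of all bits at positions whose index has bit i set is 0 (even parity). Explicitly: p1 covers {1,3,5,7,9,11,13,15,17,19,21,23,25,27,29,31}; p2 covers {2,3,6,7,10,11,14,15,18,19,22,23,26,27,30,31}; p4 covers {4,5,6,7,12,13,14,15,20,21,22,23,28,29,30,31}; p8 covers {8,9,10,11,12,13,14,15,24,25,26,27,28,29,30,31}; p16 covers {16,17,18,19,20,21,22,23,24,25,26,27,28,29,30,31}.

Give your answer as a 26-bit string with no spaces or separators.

01111111110010111000110110

s1 (pos 1,3,5,7,9,11,13,15,17,19,21,23,25,27,29,31): 0⊕0⊕1⊕1⊕1⊕1⊕1⊕0⊕0⊕0⊕1⊕0⊕0⊕1⊕0⊕0 = 1
s2 (pos 2,3,6,7,10,11,14,15,18,19,22,23,26,27,30,31): 0⊕0⊕1⊕1⊕1⊕1⊕1⊕0⊕1⊕0⊕1⊕0⊕1⊕1⊕1⊕0 = 0
s4 (pos 4,5,6,7,12,13,14,15,20,21,22,23,28,29,30,31): 1⊕1⊕1⊕1⊕1⊕1⊕1⊕0⊕1⊕1⊕1⊕0⊕0⊕0⊕1⊕0 = 1
s8 (pos 8,9,10,11,12,13,14,15,24,25,26,27,28,29,30,31): 0⊕1⊕1⊕1⊕1⊕1⊕1⊕0⊕0⊕0⊕1⊕1⊕0⊕0⊕1⊕0 = 1
s16 (pos 16,17,18,19,20,21,22,23,24,25,26,27,28,29,30,31): 0⊕0⊕1⊕0⊕1⊕1⊕1⊕0⊕0⊕0⊕1⊕1⊕0⊕0⊕1⊕0 = 1
Syndrome s16…s1 = 11101 → error at position 29.
Flip position 29: 0001111011111100010111000110010 → 0001111011111100010111000110110
Read data bits from positions 3,5,6,7,9,10,11,12,13,14,15,17,18,19,20,21,22,23,24,25,26,27,28,29,30,31: 01111111110010111000110110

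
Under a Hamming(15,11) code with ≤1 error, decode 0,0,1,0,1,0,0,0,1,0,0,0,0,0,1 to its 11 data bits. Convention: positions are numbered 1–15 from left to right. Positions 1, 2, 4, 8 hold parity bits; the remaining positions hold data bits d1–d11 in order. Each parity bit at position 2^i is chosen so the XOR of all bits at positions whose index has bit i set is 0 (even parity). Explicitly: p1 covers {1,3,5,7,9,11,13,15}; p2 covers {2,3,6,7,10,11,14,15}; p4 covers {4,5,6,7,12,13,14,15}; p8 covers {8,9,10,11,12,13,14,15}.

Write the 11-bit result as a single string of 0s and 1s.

11001000001

s1 (pos 1,3,5,7,9,11,13,15): 0⊕1⊕1⊕0⊕1⊕0⊕0⊕1 = 0
s2 (pos 2,3,6,7,10,11,14,15): 0⊕1⊕0⊕0⊕0⊕0⊕0⊕1 = 0
s4 (pos 4,5,6,7,12,13,14,15): 0⊕1⊕0⊕0⊕0⊕0⊕0⊕1 = 0
s8 (pos 8,9,10,11,12,13,14,15): 0⊕1⊕0⊕0⊕0⊕0⊕0⊕1 = 0
Syndrome s8…s1 = 0000 → no error.
Read data bits from positions 3,5,6,7,9,10,11,12,13,14,15: 11001000001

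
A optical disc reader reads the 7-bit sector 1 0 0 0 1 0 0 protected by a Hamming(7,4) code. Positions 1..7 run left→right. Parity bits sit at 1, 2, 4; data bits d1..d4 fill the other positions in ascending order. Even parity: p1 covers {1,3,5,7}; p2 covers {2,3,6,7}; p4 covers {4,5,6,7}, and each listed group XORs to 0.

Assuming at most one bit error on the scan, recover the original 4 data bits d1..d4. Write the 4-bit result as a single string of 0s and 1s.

s1 (pos 1,3,5,7): 1⊕0⊕1⊕0 = 0
s2 (pos 2,3,6,7): 0⊕0⊕0⊕0 = 0
s4 (pos 4,5,6,7): 0⊕1⊕0⊕0 = 1
Syndrome s4…s1 = 100 → error at position 4.
Flip position 4: 1000100 → 1001100
Read data bits from positions 3,5,6,7: 0100

0100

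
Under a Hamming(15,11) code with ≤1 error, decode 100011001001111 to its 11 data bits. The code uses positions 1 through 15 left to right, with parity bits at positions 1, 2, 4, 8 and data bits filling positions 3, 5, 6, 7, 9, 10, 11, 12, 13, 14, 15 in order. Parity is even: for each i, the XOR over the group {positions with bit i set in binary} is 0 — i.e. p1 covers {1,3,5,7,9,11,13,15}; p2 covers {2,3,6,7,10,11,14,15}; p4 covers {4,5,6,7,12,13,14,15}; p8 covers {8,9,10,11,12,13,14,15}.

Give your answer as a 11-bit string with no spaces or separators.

s1 (pos 1,3,5,7,9,11,13,15): 1⊕0⊕1⊕0⊕1⊕0⊕1⊕1 = 1
s2 (pos 2,3,6,7,10,11,14,15): 0⊕0⊕1⊕0⊕0⊕0⊕1⊕1 = 1
s4 (pos 4,5,6,7,12,13,14,15): 0⊕1⊕1⊕0⊕1⊕1⊕1⊕1 = 0
s8 (pos 8,9,10,11,12,13,14,15): 0⊕1⊕0⊕0⊕1⊕1⊕1⊕1 = 1
Syndrome s8…s1 = 1011 → error at position 11.
Flip position 11: 100011001001111 → 100011001011111
Read data bits from positions 3,5,6,7,9,10,11,12,13,14,15: 01101011111

01101011111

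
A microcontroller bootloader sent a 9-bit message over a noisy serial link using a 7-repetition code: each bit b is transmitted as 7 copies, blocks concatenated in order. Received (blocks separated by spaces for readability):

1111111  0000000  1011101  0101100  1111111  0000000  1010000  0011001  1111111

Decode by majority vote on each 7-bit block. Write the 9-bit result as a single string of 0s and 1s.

Block 1 (1111111): 7 ones → 1
Block 2 (0000000): 0 ones → 0
Block 3 (1011101): 5 ones → 1
Block 4 (0101100): 3 ones → 0
Block 5 (1111111): 7 ones → 1
Block 6 (0000000): 0 ones → 0
Block 7 (1010000): 2 ones → 0
Block 8 (0011001): 3 ones → 0
Block 9 (1111111): 7 ones → 1

101010001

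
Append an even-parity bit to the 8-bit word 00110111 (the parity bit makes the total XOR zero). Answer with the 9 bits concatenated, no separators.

001101111

XOR of the 8 data bits: 0⊕0⊕1⊕1⊕0⊕1⊕1⊕1 = 1
Parity bit = 1 (so all 9 bits XOR to 0).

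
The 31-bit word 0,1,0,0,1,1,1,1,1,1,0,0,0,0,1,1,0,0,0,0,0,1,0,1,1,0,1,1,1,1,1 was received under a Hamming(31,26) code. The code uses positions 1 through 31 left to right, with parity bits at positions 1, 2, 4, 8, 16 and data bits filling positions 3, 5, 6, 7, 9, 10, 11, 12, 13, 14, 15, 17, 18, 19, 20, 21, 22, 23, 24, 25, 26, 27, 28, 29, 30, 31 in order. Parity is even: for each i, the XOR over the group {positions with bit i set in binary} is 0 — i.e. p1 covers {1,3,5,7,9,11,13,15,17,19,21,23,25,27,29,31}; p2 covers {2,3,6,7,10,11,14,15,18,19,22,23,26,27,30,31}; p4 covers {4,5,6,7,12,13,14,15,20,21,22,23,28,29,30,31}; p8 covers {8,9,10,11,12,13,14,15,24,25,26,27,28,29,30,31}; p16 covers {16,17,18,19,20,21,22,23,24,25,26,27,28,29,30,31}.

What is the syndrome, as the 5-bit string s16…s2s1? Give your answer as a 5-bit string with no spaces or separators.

11110

s1 (pos 1,3,5,7,9,11,13,15,17,19,21,23,25,27,29,31): 0⊕0⊕1⊕1⊕1⊕0⊕0⊕1⊕0⊕0⊕0⊕0⊕1⊕1⊕1⊕1 = 0
s2 (pos 2,3,6,7,10,11,14,15,18,19,22,23,26,27,30,31): 1⊕0⊕1⊕1⊕1⊕0⊕0⊕1⊕0⊕0⊕1⊕0⊕0⊕1⊕1⊕1 = 1
s4 (pos 4,5,6,7,12,13,14,15,20,21,22,23,28,29,30,31): 0⊕1⊕1⊕1⊕0⊕0⊕0⊕1⊕0⊕0⊕1⊕0⊕1⊕1⊕1⊕1 = 1
s8 (pos 8,9,10,11,12,13,14,15,24,25,26,27,28,29,30,31): 1⊕1⊕1⊕0⊕0⊕0⊕0⊕1⊕1⊕1⊕0⊕1⊕1⊕1⊕1⊕1 = 1
s16 (pos 16,17,18,19,20,21,22,23,24,25,26,27,28,29,30,31): 1⊕0⊕0⊕0⊕0⊕0⊕1⊕0⊕1⊕1⊕0⊕1⊕1⊕1⊕1⊕1 = 1
Syndrome s16…s1 = 11110 → error at position 30.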